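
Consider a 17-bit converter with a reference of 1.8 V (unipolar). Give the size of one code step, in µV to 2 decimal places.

Full-scale span = 1.8 V.
LSB = 1.8 / 2^17 = 1.8 / 131072 = 1.37329e-05 V = 13.73 µV.

13.73 µV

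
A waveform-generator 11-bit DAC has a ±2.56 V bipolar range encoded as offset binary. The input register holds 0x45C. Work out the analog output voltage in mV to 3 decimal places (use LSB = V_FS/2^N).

230.000 mV

LSB = 5.12 V / 2^11 = 2.500 mV.
Code 0x45C = 1116 decimal.
V_out = (−2.56) + 1116 × 0.0025 V = 0.23 V.
= 230.000 mV.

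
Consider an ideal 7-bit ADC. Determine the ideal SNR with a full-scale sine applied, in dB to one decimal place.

SNR ≈ 6.02·N + 1.76 dB = 6.02·7 + 1.76 = 43.90 dB.

43.9 dB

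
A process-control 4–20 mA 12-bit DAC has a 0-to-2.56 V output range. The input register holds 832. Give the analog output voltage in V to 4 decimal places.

0.5200 V

LSB = 2.56 V / 2^12 = 0.625 mV.
V_out = 0 + 832 × 0.000625 V = 0.52 V.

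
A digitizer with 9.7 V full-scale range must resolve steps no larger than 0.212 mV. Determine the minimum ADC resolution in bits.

16 bits

Number of steps required ≥ 9.7 V / 0.212 mV = 45754.72.
Need 2^N ≥ 45754.72; 2^15 = 32768, 2^16 = 65536.
Minimum N = 16.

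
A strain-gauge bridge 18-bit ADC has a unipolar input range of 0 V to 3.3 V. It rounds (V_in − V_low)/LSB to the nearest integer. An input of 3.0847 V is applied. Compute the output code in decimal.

code 245041

With 262144 levels over 3.3 V, one step is 12.59 µV.
(3.0847 − 0) / 1.25885e-05 = 245041.090 LSBs.
So the output code is 245041.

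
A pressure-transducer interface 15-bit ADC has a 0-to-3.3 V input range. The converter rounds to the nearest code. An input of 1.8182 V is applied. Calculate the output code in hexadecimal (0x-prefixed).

code 0x4686 (decimal 18054)

LSB = 3.3 V / 32768 = 100.71 µV.
Input sits at 18054.175 steps above V_low.
Round → code 18054.
In hexadecimal (0x-prefixed): 0x4686.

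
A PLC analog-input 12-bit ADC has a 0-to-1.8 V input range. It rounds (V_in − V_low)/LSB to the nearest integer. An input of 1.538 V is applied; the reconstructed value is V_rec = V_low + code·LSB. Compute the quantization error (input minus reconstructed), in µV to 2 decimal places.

Step size: 1.8 V ÷ 2^12 = 439.45 µV.
Scaled input = 3499.8044 LSBs, so code = 3500.
V_rec = 0 + 3500·0.000439453 = 1.5380859 V.
Difference: -8.59375e-05 V → -85.94 µV.

-85.94 µV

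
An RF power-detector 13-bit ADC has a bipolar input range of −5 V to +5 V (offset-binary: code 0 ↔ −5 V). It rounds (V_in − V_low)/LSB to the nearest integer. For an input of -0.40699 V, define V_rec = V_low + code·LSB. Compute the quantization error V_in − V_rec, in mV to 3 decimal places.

-0.496 mV

LSB = 10/2^13 = 1.221 mV.
Scaled input = 3762.5938 LSBs, so code = 3763.
Code 3763 maps back to (−5) + 3763×0.0012207 V = -0.40649414 V.
Difference: -0.000495859 V → -0.496 mV.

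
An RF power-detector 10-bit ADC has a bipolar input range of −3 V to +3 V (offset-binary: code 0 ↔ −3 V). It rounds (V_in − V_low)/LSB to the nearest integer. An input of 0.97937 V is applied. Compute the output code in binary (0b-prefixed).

code 0b1010100111 (decimal 679)

With 1024 levels over 6 V, one step is 5.859 mV.
(0.97937 − (−3)) / 0.00585938 = 679.146 LSBs.
Round → code 679.
In binary (0b-prefixed): 0b1010100111.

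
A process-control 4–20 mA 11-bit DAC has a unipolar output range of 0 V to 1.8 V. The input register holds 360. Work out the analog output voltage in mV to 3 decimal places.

LSB = 1.8 V / 2^11 = 0.879 mV.
V_out = 0 + 360 × 0.000878906 V = 0.316406 V.
= 316.406 mV.

316.406 mV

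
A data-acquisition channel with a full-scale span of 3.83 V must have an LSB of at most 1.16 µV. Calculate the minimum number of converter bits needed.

Number of steps required ≥ 3.83 V / 1.16 µV = 3301724.14.
Need 2^N ≥ 3301724.14; 2^21 = 2097152, 2^22 = 4194304.
Minimum N = 22.

22 bits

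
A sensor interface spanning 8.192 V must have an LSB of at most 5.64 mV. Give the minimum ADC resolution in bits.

Number of steps required ≥ 8.192 V / 5.64 mV = 1452.48.
Need 2^N ≥ 1452.48; 2^10 = 1024, 2^11 = 2048.
Minimum N = 11.

11 bits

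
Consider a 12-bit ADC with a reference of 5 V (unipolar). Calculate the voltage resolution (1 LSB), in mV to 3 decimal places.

Full-scale span = 5 V.
LSB = 5 / 2^12 = 5 / 4096 = 0.0012207 V = 1.221 mV.

1.221 mV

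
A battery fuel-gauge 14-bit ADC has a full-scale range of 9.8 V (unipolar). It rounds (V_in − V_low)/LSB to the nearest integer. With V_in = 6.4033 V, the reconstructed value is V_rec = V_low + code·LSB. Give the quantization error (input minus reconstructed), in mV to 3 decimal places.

LSB = 9.8/2^14 = 0.598 mV.
Scaled input = 10705.2722 LSBs, so code = 10705.
V_rec = 0 + 10705·0.000598145 = 6.4031372 V.
V_in − V_rec = 0.000162793 V = 0.163 mV.

0.163 mV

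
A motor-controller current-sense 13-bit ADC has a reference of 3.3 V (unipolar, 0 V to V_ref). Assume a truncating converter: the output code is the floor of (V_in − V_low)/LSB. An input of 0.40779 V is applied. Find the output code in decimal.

With 8192 levels over 3.3 V, one step is 402.83 µV.
Input sits at 1012.308 steps above V_low.
⌊·⌋(1012.308) = 1012.

code 1012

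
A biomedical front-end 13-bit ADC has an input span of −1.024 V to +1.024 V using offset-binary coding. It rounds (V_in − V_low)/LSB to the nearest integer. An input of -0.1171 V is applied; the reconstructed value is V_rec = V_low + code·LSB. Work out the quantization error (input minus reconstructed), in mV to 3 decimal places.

-0.100 mV

LSB = 2.048/2^13 = 250.00 µV.
Scaled input = 3627.6000 LSBs, so code = 3628.
V_rec = (−1.024) + 3628·0.00025 = -0.117 V.
V_in − V_rec = -0.0001 V = -0.100 mV.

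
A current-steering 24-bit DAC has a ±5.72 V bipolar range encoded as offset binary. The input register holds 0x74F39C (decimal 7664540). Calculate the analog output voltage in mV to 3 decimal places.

-493.725 mV

LSB = 11.44 V / 2^24 = 0.68 µV.
Code 0x74F39C = 7664540 decimal.
V_out = (−5.72) + 7664540 × 6.81877e-07 V = -0.493725 V.
= -493.725 mV.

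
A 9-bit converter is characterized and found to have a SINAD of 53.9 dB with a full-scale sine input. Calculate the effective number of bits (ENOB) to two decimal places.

ENOB = (SINAD − 1.76) / 6.02 = (53.9 − 1.76)/6.02 = 8.661.

8.66 bits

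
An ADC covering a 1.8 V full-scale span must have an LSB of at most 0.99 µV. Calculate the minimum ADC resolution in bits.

Number of steps required ≥ 1.8 V / 0.99 µV = 1818181.82.
Need 2^N ≥ 1818181.82; 2^20 = 1048576, 2^21 = 2097152.
Minimum N = 21.

21 bits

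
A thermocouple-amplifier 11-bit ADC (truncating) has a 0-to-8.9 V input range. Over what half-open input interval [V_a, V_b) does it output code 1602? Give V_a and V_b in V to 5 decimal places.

LSB = 8.9/2^11 = 4.346 mV.
V_a = V_low + 1602·LSB = 6.96182 V; V_b = V_low + 1603·LSB = 6.96616 V.

[6.96182 V, 6.96616 V)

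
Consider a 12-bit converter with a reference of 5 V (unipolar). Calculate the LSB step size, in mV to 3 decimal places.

1.221 mV

Full-scale span = 5 V.
LSB = 5 / 2^12 = 5 / 4096 = 0.0012207 V = 1.221 mV.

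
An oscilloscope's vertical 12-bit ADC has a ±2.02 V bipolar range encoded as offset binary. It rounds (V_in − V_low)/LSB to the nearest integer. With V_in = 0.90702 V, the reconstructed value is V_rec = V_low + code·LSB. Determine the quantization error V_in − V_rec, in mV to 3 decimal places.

One LSB is 4.04 V / 4096 = 0.986 mV.
(V_in − V_low)/LSB = (0.90702 − (−2.02))/0.000986328 = 2967.5926 → code 2968 (round).
Code 2968 maps back to (−2.02) + 2968×0.000986328 V = 0.90742188 V.
Error = 0.90702 − 0.90742188 = -0.000401875 V = -0.402 mV.

-0.402 mV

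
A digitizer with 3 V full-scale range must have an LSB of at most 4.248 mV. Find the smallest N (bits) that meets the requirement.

Number of steps required ≥ 3 V / 4.248 mV = 706.21.
Need 2^N ≥ 706.21; 2^9 = 512, 2^10 = 1024.
Minimum N = 10.

10 bits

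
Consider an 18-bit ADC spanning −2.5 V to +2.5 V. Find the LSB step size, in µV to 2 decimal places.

19.07 µV

Full-scale span = 5 V.
LSB = 5 / 2^18 = 5 / 262144 = 1.90735e-05 V = 19.07 µV.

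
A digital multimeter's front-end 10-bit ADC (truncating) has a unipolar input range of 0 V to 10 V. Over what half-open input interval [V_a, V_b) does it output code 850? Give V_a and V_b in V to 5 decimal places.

LSB = 10/2^10 = 9.766 mV.
V_a = V_low + 850·LSB = 8.30078 V; V_b = V_low + 851·LSB = 8.31055 V.

[8.30078 V, 8.31055 V)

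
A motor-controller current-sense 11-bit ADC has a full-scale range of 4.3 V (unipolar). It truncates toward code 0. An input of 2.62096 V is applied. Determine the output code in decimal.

Full-scale span = 4.3 V; LSB = 4.3/2^11 = 2.100 mV.
(V_in − V_low)/LSB = (2.62096 − 0) / 0.00209961 = 1248.308.
⌊·⌋(1248.308) = 1248.

code 1248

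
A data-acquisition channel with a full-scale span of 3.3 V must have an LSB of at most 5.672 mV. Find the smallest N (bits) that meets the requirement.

Number of steps required ≥ 3.3 V / 5.672 mV = 581.81.
Need 2^N ≥ 581.81; 2^9 = 512, 2^10 = 1024.
Minimum N = 10.

10 bits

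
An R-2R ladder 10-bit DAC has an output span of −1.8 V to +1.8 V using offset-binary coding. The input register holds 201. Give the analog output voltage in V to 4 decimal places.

-1.0934 V

LSB = 3.6 V / 2^10 = 3.516 mV.
V_out = (−1.8) + 201 × 0.00351563 V = -1.09336 V.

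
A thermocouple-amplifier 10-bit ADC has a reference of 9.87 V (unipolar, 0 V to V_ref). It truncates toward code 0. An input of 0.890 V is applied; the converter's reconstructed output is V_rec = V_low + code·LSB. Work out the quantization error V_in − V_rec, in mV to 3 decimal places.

3.242 mV

LSB = 9.87/2^10 = 9.639 mV.
Scaled input = 92.3364 LSBs, so code = 92.
Code 92 maps back to 0 + 92×0.00963867 V = 0.88675781 V.
Error = 0.890 − 0.88675781 = 0.00324219 V = 3.242 mV.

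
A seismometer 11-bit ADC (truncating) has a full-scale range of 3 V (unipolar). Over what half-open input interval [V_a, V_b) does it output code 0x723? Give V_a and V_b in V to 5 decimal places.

LSB = 3/2^11 = 1.465 mV.
Code 0x723 = 1827 decimal.
V_a = V_low + 1827·LSB = 2.67627 V; V_b = V_low + 1828·LSB = 2.67773 V.

[2.67627 V, 2.67773 V)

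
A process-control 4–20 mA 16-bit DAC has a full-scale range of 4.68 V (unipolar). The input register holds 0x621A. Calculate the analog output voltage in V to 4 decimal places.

LSB = 4.68 V / 2^16 = 71.41 µV.
Code 0x621A = 25114 decimal.
V_out = 0 + 25114 × 7.14111e-05 V = 1.79342 V.

1.7934 V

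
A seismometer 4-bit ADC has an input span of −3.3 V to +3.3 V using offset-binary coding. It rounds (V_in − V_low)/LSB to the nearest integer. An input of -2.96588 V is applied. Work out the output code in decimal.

code 1

LSB = 6.6 V / 16 = 412.500 mV.
(-2.96588 − (−3.3)) / 0.4125 = 0.810 LSBs.
Round → code 1.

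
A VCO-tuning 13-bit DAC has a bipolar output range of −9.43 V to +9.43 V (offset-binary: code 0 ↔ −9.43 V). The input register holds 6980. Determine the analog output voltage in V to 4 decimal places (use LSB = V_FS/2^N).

6.6397 V

LSB = 18.86 V / 2^13 = 2.302 mV.
V_out = (−9.43) + 6980 × 0.00230225 V = 6.63968 V.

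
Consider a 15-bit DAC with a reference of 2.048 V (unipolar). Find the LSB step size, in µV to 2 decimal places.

Full-scale span = 2.048 V.
LSB = 2.048 / 2^15 = 2.048 / 32768 = 6.25e-05 V = 62.50 µV.

62.50 µV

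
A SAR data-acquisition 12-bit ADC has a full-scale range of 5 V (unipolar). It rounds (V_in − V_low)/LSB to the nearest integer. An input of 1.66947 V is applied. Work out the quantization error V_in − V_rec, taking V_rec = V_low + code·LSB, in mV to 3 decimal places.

LSB = 5/2^12 = 1.221 mV.
(V_in − V_low)/LSB = (1.66947 − 0)/0.0012207 = 1367.6298 → code 1368 (round).
V_rec = 0 + 1368·0.0012207 = 1.6699219 V.
Difference: -0.000451875 V → -0.452 mV.

-0.452 mV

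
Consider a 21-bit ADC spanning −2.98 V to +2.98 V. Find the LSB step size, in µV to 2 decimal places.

2.84 µV

Full-scale span = 5.96 V.
LSB = 5.96 / 2^21 = 5.96 / 2097152 = 2.84195e-06 V = 2.84 µV.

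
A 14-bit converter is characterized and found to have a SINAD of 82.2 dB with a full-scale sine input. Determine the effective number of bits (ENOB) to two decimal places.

ENOB = (SINAD − 1.76) / 6.02 = (82.2 − 1.76)/6.02 = 13.362.

13.36 bits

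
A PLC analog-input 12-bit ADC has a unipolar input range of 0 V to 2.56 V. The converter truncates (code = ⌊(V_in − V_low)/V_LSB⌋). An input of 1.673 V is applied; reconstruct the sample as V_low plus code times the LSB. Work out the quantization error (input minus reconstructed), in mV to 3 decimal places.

0.500 mV

Step size: 2.56 V ÷ 2^12 = 0.625 mV.
(V_in − V_low)/LSB = (1.673 − 0)/0.000625 = 2676.8000 → code 2676 (floor).
Reconstructed: 1.6725 V.
Error = 1.673 − 1.6725 = 0.0005 V = 0.500 mV.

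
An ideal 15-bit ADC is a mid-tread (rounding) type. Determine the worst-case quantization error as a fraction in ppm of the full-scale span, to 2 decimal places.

15.26 ppm

Rounding → worst-case error = ½ LSB = V_FS/2^16, so 1e+06/65536 = 15.2588 ppm of full scale.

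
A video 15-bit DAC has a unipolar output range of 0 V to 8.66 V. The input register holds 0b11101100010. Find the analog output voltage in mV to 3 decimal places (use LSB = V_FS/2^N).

499.493 mV

LSB = 8.66 V / 2^15 = 264.28 µV.
Code 0b11101100010 = 1890 decimal.
V_out = 0 + 1890 × 0.000264282 V = 0.499493 V.
= 499.493 mV.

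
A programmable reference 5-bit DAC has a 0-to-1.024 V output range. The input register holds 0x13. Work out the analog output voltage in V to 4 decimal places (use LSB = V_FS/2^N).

LSB = 1.024 V / 2^5 = 32.000 mV.
Code 0x13 = 19 decimal.
V_out = 0 + 19 × 0.032 V = 0.608 V.

0.6080 V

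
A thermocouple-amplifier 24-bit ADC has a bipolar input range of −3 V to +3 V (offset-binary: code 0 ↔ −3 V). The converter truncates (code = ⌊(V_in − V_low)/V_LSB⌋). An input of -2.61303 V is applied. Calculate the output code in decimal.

LSB = 6 V / 16777216 = 0.36 µV.
(V_in − V_low)/LSB = (-2.61303 − (−3)) / 3.57628e-07 = 1082046.546.
⌊·⌋(1082046.546) = 1082046.

code 1082046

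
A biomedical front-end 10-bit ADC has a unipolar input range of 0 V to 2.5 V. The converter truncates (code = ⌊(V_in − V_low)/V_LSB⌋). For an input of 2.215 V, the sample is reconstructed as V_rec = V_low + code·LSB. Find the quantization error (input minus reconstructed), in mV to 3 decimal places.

0.645 mV

LSB = 2.5/2^10 = 2.441 mV.
(2.215 − 0)/0.00244141 = 907.2640; ⌊·⌋ gives code 907.
V_rec = 0 + 907·0.00244141 = 2.2143555 V.
Error = 2.215 − 2.2143555 = 0.000644531 V = 0.645 mV.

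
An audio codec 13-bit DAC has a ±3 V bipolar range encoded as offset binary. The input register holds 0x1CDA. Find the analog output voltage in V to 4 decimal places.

2.4097 V

LSB = 6 V / 2^13 = 0.732 mV.
Code 0x1CDA = 7386 decimal.
V_out = (−3) + 7386 × 0.000732422 V = 2.40967 V.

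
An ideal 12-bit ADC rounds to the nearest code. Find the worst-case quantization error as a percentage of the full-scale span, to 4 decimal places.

Rounding → worst-case error = ½ LSB = V_FS/2^13, so 100/8192 = 0.012207 % of full scale.

0.0122 %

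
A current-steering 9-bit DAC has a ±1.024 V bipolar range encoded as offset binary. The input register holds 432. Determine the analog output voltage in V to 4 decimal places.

0.7040 V

LSB = 2.048 V / 2^9 = 4.000 mV.
V_out = (−1.024) + 432 × 0.004 V = 0.704 V.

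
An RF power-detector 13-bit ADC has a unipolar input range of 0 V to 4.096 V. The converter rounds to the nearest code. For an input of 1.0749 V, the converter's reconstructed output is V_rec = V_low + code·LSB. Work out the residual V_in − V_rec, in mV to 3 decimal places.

-0.100 mV

LSB = 4.096/2^13 = 0.500 mV.
(1.0749 − 0)/0.0005 = 2149.8000; round gives code 2150.
V_rec = 0 + 2150·0.0005 = 1.075 V.
Difference: -0.0001 V → -0.100 mV.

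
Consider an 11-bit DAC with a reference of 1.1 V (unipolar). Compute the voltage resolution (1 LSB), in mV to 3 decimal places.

Full-scale span = 1.1 V.
LSB = 1.1 / 2^11 = 1.1 / 2048 = 0.000537109 V = 0.537 mV.

0.537 mV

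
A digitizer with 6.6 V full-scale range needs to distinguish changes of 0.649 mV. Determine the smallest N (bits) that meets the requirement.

14 bits

Number of steps required ≥ 6.6 V / 0.649 mV = 10169.49.
Need 2^N ≥ 10169.49; 2^13 = 8192, 2^14 = 16384.
Minimum N = 14.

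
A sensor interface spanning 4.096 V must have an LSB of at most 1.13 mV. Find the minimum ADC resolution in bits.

Number of steps required ≥ 4.096 V / 1.13 mV = 3624.78.
Need 2^N ≥ 3624.78; 2^11 = 2048, 2^12 = 4096.
Minimum N = 12.

12 bits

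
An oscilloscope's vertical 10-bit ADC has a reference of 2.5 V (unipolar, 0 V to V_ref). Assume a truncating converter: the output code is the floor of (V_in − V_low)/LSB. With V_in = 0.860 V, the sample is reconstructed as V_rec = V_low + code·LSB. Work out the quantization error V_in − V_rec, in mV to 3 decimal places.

LSB = 2.5/2^10 = 2.441 mV.
Scaled input = 352.2560 LSBs, so code = 352.
Reconstructed: 0.859375 V.
Error = 0.860 − 0.859375 = 0.000625 V = 0.625 mV.

0.625 mV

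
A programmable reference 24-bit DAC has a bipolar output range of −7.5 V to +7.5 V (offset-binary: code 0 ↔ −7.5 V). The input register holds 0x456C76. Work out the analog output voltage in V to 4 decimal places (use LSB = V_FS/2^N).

LSB = 15 V / 2^24 = 0.89 µV.
Code 0x456C76 = 4549750 decimal.
V_out = (−7.5) + 4549750 × 8.9407e-07 V = -3.43221 V.

-3.4322 V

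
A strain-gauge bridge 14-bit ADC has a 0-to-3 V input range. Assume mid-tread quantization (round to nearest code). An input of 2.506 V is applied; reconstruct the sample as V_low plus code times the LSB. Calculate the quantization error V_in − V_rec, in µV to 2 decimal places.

18.55 µV

LSB = 3/2^14 = 183.11 µV.
(V_in − V_low)/LSB = (2.506 − 0)/0.000183105 = 13686.1013 → code 13686 (round).
Code 13686 maps back to 0 + 13686×0.000183105 V = 2.5059814 V.
Difference: 1.85547e-05 V → 18.55 µV.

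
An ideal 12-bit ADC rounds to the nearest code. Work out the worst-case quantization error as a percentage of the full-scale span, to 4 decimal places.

Rounding → worst-case error = ½ LSB = V_FS/2^13, so 100/8192 = 0.012207 % of full scale.

0.0122 %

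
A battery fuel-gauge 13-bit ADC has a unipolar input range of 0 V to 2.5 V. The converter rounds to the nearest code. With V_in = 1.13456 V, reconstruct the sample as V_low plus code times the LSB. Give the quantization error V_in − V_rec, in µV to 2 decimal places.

-83.55 µV

LSB = 2.5/2^13 = 305.18 µV.
Scaled input = 3717.7262 LSBs, so code = 3718.
V_rec = 0 + 3718·0.000305176 = 1.1346436 V.
Difference: -8.35547e-05 V → -83.55 µV.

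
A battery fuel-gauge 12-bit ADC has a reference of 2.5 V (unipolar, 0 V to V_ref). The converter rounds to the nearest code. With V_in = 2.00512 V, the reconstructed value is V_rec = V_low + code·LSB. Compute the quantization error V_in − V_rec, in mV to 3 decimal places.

0.115 mV

Step size: 2.5 V ÷ 2^12 = 0.610 mV.
(V_in − V_low)/LSB = (2.00512 − 0)/0.000610352 = 3285.1886 → code 3285 (round).
Code 3285 maps back to 0 + 3285×0.000610352 V = 2.0050049 V.
Difference: 0.000115117 V → 0.115 mV.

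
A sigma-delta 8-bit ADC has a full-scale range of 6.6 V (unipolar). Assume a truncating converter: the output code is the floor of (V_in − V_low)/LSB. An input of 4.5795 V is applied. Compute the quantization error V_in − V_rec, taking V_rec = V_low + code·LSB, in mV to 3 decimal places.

16.219 mV

LSB = 6.6/2^8 = 25.781 mV.
Scaled input = 177.6291 LSBs, so code = 177.
V_rec = 0 + 177·0.0257812 = 4.5632813 V.
V_in − V_rec = 0.0162188 V = 16.219 mV.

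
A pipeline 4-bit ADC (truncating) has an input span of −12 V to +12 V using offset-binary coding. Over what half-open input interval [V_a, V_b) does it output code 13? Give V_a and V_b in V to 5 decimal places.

[7.50000 V, 9.00000 V)

LSB = 24/2^4 = 1.5000 V.
V_a = V_low + 13·LSB = 7.5 V; V_b = V_low + 14·LSB = 9 V.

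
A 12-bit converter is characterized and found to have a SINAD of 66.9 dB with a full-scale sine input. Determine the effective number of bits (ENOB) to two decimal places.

10.82 bits

ENOB = (SINAD − 1.76) / 6.02 = (66.9 − 1.76)/6.02 = 10.821.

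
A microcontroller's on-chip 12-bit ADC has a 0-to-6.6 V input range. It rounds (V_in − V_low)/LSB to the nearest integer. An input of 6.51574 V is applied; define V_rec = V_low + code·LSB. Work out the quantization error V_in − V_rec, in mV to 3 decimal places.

-0.471 mV

LSB = 6.6/2^12 = 1.611 mV.
(V_in − V_low)/LSB = (6.51574 − 0)/0.00161133 = 4043.7077 → code 4044 (round).
Code 4044 maps back to 0 + 4044×0.00161133 V = 6.5162109 V.
Difference: -0.000470938 V → -0.471 mV.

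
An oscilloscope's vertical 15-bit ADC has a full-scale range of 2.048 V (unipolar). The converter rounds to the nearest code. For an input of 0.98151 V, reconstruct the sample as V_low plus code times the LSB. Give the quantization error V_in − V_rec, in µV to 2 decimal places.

10.00 µV

LSB = 2.048/2^15 = 62.50 µV.
Scaled input = 15704.1600 LSBs, so code = 15704.
Reconstructed: 0.9815 V.
Error = 0.98151 − 0.9815 = 1e-05 V = 10.00 µV.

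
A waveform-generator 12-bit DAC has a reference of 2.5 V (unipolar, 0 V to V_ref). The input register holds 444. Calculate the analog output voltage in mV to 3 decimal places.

270.996 mV

LSB = 2.5 V / 2^12 = 0.610 mV.
V_out = 0 + 444 × 0.000610352 V = 0.270996 V.
= 270.996 mV.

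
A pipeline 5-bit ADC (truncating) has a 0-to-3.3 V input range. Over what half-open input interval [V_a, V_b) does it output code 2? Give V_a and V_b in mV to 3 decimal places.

[206.250 mV, 309.375 mV)

LSB = 3.3/2^5 = 103.125 mV.
V_a = V_low + 2·LSB = 0.20625 V; V_b = V_low + 3·LSB = 0.309375 V.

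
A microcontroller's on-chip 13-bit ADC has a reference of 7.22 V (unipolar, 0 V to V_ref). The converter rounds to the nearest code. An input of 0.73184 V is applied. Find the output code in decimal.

code 830

With 8192 levels over 7.22 V, one step is 0.881 mV.
(V_in − V_low)/LSB = (0.73184 − 0) / 0.000881348 = 830.365.
So the output code is 830.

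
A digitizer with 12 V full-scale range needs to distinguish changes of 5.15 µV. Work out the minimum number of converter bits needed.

22 bits

Number of steps required ≥ 12 V / 5.15 µV = 2330097.09.
Need 2^N ≥ 2330097.09; 2^21 = 2097152, 2^22 = 4194304.
Minimum N = 22.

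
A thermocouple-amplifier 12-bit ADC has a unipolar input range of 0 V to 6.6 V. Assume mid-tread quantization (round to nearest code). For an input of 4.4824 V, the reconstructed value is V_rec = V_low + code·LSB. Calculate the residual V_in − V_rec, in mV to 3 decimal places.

-0.315 mV

One LSB is 6.6 V / 4096 = 1.611 mV.
Scaled input = 2781.8046 LSBs, so code = 2782.
V_rec = 0 + 2782·0.00161133 = 4.4827148 V.
V_in − V_rec = -0.000314844 V = -0.315 mV.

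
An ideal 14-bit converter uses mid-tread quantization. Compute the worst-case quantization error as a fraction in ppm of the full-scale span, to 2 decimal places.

30.52 ppm

Rounding → worst-case error = ½ LSB = V_FS/2^15, so 1e+06/32768 = 30.5176 ppm of full scale.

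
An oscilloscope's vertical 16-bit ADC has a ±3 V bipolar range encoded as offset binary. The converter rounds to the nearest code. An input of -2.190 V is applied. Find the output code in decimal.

With 65536 levels over 6 V, one step is 91.55 µV.
(V_in − V_low)/LSB = (-2.190 − (−3)) / 9.15527e-05 = 8847.360.
Round → code 8847.

code 8847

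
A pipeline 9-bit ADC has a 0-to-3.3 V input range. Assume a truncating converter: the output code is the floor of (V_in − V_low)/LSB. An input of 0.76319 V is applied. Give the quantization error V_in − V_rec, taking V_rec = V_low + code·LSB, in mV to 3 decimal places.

2.643 mV

One LSB is 3.3 V / 512 = 6.445 mV.
(V_in − V_low)/LSB = (0.76319 − 0)/0.00644531 = 118.4101 → code 118 (floor).
Code 118 maps back to 0 + 118×0.00644531 V = 0.76054687 V.
Error = 0.76319 − 0.76054687 = 0.00264313 V = 2.643 mV.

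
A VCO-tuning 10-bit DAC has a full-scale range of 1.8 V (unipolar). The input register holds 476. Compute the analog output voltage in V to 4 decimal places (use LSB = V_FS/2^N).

0.8367 V

LSB = 1.8 V / 2^10 = 1.758 mV.
V_out = 0 + 476 × 0.00175781 V = 0.836719 V.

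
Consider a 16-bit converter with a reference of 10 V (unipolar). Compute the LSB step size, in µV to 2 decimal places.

152.59 µV

Full-scale span = 10 V.
LSB = 10 / 2^16 = 10 / 65536 = 0.000152588 V = 152.59 µV.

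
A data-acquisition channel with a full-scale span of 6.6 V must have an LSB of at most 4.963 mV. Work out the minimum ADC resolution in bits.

Number of steps required ≥ 6.6 V / 4.963 mV = 1329.84.
Need 2^N ≥ 1329.84; 2^10 = 1024, 2^11 = 2048.
Minimum N = 11.

11 bits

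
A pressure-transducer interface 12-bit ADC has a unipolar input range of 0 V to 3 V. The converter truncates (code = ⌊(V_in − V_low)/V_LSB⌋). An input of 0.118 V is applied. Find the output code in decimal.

code 161

LSB = 3 V / 4096 = 0.732 mV.
(V_in − V_low)/LSB = (0.118 − 0) / 0.000732422 = 161.109.
So the output code is 161.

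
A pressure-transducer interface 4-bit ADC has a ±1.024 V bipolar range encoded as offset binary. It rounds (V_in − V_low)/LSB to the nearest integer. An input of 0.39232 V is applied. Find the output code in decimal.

code 11

Full-scale span = 2.048 V; LSB = 2.048/2^4 = 128.000 mV.
(0.39232 − (−1.024)) / 0.128 = 11.065 LSBs.
round(11.065) = 11.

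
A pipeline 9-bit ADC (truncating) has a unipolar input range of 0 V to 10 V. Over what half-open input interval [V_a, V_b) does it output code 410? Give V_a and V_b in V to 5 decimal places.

LSB = 10/2^9 = 19.531 mV.
V_a = V_low + 410·LSB = 8.00781 V; V_b = V_low + 411·LSB = 8.02734 V.

[8.00781 V, 8.02734 V)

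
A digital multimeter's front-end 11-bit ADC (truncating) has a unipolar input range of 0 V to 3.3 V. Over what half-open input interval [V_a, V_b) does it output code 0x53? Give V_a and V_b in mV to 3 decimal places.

LSB = 3.3/2^11 = 1.611 mV.
Code 0x53 = 83 decimal.
V_a = V_low + 83·LSB = 0.13374 V; V_b = V_low + 84·LSB = 0.135352 V.

[133.740 mV, 135.352 mV)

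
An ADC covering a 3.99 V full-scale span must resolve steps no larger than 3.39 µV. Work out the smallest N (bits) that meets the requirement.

21 bits

Number of steps required ≥ 3.99 V / 3.39 µV = 1176991.15.
Need 2^N ≥ 1176991.15; 2^20 = 1048576, 2^21 = 2097152.
Minimum N = 21.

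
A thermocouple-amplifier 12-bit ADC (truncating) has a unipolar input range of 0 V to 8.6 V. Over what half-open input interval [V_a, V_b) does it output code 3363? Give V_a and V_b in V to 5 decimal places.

LSB = 8.6/2^12 = 2.100 mV.
V_a = V_low + 3363·LSB = 7.06099 V; V_b = V_low + 3364·LSB = 7.06309 V.

[7.06099 V, 7.06309 V)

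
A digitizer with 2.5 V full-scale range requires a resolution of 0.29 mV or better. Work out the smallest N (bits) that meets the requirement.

14 bits

Number of steps required ≥ 2.5 V / 0.29 mV = 8620.69.
Need 2^N ≥ 8620.69; 2^13 = 8192, 2^14 = 16384.
Minimum N = 14.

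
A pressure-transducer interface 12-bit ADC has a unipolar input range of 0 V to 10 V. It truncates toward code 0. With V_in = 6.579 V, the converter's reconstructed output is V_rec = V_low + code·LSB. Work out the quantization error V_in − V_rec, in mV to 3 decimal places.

1.852 mV

One LSB is 10 V / 4096 = 2.441 mV.
Scaled input = 2694.7584 LSBs, so code = 2694.
Code 2694 maps back to 0 + 2694×0.00244141 V = 6.5771484 V.
Error = 6.579 − 6.5771484 = 0.00185156 V = 1.852 mV.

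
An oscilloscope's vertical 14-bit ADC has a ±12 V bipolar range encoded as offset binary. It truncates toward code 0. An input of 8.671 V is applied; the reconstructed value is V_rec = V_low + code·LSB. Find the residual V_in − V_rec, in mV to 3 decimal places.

0.590 mV

One LSB is 24 V / 16384 = 1.465 mV.
Scaled input = 14111.4027 LSBs, so code = 14111.
V_rec = (−12) + 14111·0.00146484 = 8.6704102 V.
V_in − V_rec = 0.000589844 V = 0.590 mV.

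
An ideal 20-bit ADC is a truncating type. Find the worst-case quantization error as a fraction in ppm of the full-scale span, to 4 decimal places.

0.9537 ppm

Truncating → worst-case error = 1 LSB = V_FS/2^20, so 1e+06/1048576 = 0.953674 ppm of full scale.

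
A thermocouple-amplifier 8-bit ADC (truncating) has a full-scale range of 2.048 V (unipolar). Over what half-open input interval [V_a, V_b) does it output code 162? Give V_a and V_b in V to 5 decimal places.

[1.29600 V, 1.30400 V)

LSB = 2.048/2^8 = 8.000 mV.
V_a = V_low + 162·LSB = 1.296 V; V_b = V_low + 163·LSB = 1.304 V.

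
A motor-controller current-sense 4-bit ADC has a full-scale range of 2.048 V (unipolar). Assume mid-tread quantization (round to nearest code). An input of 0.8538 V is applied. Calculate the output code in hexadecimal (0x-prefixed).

code 0x7 (decimal 7)

Full-scale span = 2.048 V; LSB = 2.048/2^4 = 128.000 mV.
Input sits at 6.670 steps above V_low.
Round → code 7.
In hexadecimal (0x-prefixed): 0x7.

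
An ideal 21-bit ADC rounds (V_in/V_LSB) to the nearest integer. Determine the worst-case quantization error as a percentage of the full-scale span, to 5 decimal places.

Rounding → worst-case error = ½ LSB = V_FS/2^22, so 100/4194304 = 2.38419e-05 % of full scale.

0.00002 %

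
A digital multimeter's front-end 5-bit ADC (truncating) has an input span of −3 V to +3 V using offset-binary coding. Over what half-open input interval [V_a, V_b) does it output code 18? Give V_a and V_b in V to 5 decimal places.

LSB = 6/2^5 = 187.500 mV.
V_a = V_low + 18·LSB = 0.375 V; V_b = V_low + 19·LSB = 0.5625 V.

[0.37500 V, 0.56250 V)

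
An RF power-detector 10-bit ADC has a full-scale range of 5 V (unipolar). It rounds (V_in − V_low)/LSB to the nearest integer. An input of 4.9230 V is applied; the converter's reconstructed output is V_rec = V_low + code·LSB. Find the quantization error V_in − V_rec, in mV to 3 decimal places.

Step size: 5 V ÷ 2^10 = 4.883 mV.
Scaled input = 1008.2304 LSBs, so code = 1008.
Code 1008 maps back to 0 + 1008×0.00488281 V = 4.921875 V.
V_in − V_rec = 0.001125 V = 1.125 mV.

1.125 mV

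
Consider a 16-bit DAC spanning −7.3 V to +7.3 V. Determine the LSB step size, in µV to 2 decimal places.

Full-scale span = 14.6 V.
LSB = 14.6 / 2^16 = 14.6 / 65536 = 0.000222778 V = 222.78 µV.

222.78 µV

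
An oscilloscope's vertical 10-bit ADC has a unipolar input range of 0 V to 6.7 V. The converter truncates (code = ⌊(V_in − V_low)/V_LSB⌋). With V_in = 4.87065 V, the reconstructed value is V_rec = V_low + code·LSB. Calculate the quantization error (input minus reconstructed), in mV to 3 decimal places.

LSB = 6.7/2^10 = 6.543 mV.
Scaled input = 744.4098 LSBs, so code = 744.
Code 744 maps back to 0 + 744×0.00654297 V = 4.8679688 V.
Difference: 0.00268125 V → 2.681 mV.

2.681 mV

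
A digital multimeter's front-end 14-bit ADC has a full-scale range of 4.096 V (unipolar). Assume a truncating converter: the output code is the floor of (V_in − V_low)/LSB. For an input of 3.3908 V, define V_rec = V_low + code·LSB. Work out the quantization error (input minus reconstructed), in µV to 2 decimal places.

50.00 µV

LSB = 4.096/2^14 = 250.00 µV.
(V_in − V_low)/LSB = (3.3908 − 0)/0.00025 = 13563.2000 → code 13563 (floor).
Code 13563 maps back to 0 + 13563×0.00025 V = 3.39075 V.
Difference: 5e-05 V → 50.00 µV.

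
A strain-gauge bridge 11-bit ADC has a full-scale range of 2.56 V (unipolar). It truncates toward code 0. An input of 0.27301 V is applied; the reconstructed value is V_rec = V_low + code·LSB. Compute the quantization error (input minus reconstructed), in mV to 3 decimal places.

0.510 mV

Step size: 2.56 V ÷ 2^11 = 1.250 mV.
(0.27301 − 0)/0.00125 = 218.4080; ⌊·⌋ gives code 218.
V_rec = 0 + 218·0.00125 = 0.2725 V.
V_in − V_rec = 0.00051 V = 0.510 mV.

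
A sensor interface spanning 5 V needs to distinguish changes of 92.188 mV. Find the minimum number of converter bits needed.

6 bits

Number of steps required ≥ 5 V / 92.188 mV = 54.24.
Need 2^N ≥ 54.24; 2^5 = 32, 2^6 = 64.
Minimum N = 6.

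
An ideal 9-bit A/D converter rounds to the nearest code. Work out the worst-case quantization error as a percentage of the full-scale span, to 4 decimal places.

Rounding → worst-case error = ½ LSB = V_FS/2^10, so 100/1024 = 0.0976562 % of full scale.

0.0977 %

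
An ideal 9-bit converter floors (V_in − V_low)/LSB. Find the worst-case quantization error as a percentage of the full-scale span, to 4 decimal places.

0.1953 %

Truncating → worst-case error = 1 LSB = V_FS/2^9, so 100/512 = 0.195312 % of full scale.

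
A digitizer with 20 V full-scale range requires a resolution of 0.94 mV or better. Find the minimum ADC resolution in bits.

15 bits

Number of steps required ≥ 20 V / 0.94 mV = 21276.60.
Need 2^N ≥ 21276.60; 2^14 = 16384, 2^15 = 32768.
Minimum N = 15.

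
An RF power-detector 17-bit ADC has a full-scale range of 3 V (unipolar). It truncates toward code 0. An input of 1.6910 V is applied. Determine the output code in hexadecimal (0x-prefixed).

LSB = 3 V / 131072 = 22.89 µV.
(1.6910 − 0) / 2.28882e-05 = 73880.917 LSBs.
⌊·⌋(73880.917) = 73880.
In hexadecimal (0x-prefixed): 0x12098.

code 0x12098 (decimal 73880)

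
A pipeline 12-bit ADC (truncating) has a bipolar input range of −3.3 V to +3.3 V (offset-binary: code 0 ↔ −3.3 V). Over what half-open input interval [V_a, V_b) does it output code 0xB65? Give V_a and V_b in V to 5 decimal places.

LSB = 6.6/2^12 = 1.611 mV.
Code 0xB65 = 2917 decimal.
V_a = V_low + 2917·LSB = 1.40024 V; V_b = V_low + 2918·LSB = 1.40186 V.

[1.40024 V, 1.40186 V)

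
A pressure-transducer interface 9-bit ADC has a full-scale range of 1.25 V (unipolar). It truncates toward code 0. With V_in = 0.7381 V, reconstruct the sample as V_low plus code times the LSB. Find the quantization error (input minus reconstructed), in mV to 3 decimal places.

Step size: 1.25 V ÷ 2^9 = 2.441 mV.
(0.7381 − 0)/0.00244141 = 302.3258; ⌊·⌋ gives code 302.
Code 302 maps back to 0 + 302×0.00244141 V = 0.73730469 V.
V_in − V_rec = 0.000795313 V = 0.795 mV.

0.795 mV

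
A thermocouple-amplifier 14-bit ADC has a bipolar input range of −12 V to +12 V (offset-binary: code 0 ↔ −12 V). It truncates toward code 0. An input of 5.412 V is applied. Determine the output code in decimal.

code 11886

With 16384 levels over 24 V, one step is 1.465 mV.
(5.412 − (−12)) / 0.00146484 = 11886.592 LSBs.
⌊·⌋(11886.592) = 11886.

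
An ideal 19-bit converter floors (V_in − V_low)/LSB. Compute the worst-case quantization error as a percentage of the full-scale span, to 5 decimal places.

Truncating → worst-case error = 1 LSB = V_FS/2^19, so 100/524288 = 0.000190735 % of full scale.

0.00019 %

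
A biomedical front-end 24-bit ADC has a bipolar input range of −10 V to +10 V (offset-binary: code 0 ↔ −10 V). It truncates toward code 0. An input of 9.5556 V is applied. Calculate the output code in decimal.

Full-scale span = 20 V; LSB = 20/2^24 = 1.19 µV.
(V_in − V_low)/LSB = (9.5556 − (−10)) / 1.19209e-06 = 16404426.260.
So the output code is 16404426.

code 16404426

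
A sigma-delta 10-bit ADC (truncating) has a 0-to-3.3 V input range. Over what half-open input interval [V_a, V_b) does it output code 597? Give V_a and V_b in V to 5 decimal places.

LSB = 3.3/2^10 = 3.223 mV.
V_a = V_low + 597·LSB = 1.92393 V; V_b = V_low + 598·LSB = 1.92715 V.

[1.92393 V, 1.92715 V)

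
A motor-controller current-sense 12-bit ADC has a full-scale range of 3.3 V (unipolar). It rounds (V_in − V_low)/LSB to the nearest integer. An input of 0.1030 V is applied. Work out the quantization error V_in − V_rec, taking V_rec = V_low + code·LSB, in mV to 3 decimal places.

-0.125 mV

One LSB is 3.3 V / 4096 = 0.806 mV.
(0.1030 − 0)/0.000805664 = 127.8448; round gives code 128.
Code 128 maps back to 0 + 128×0.000805664 V = 0.103125 V.
Difference: -0.000125 V → -0.125 mV.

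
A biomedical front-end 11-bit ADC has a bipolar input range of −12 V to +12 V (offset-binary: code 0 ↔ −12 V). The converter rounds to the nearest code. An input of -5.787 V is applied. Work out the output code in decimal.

With 2048 levels over 24 V, one step is 11.719 mV.
Input sits at 530.176 steps above V_low.
round(530.176) = 530.

code 530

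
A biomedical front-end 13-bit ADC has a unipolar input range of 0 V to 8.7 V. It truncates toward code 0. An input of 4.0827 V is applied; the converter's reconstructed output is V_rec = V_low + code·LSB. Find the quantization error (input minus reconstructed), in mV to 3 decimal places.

0.327 mV

Step size: 8.7 V ÷ 2^13 = 1.062 mV.
(4.0827 − 0)/0.00106201 = 3844.3079; ⌊·⌋ gives code 3844.
Code 3844 maps back to 0 + 3844×0.00106201 V = 4.082373 V.
V_in − V_rec = 0.000326953 V = 0.327 mV.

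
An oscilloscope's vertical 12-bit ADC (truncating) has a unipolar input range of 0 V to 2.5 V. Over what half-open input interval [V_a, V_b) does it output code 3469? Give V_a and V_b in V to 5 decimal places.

LSB = 2.5/2^12 = 0.610 mV.
V_a = V_low + 3469·LSB = 2.11731 V; V_b = V_low + 3470·LSB = 2.11792 V.

[2.11731 V, 2.11792 V)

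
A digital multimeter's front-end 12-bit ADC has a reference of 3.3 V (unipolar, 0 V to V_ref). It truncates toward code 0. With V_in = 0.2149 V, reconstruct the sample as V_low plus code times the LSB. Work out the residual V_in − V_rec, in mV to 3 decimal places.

0.593 mV

LSB = 3.3/2^12 = 0.806 mV.
(0.2149 − 0)/0.000805664 = 266.7365; ⌊·⌋ gives code 266.
V_rec = 0 + 266·0.000805664 = 0.21430664 V.
Error = 0.2149 − 0.21430664 = 0.000593359 V = 0.593 mV.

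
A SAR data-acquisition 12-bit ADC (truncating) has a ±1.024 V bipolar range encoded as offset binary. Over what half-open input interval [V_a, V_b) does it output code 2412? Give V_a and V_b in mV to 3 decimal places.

LSB = 2.048/2^12 = 0.500 mV.
V_a = V_low + 2412·LSB = 0.182 V; V_b = V_low + 2413·LSB = 0.1825 V.

[182.000 mV, 182.500 mV)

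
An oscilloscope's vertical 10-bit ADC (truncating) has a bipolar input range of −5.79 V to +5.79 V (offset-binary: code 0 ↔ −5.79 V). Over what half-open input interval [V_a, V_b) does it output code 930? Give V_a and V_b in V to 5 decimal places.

LSB = 11.58/2^10 = 11.309 mV.
V_a = V_low + 930·LSB = 4.72699 V; V_b = V_low + 931·LSB = 4.7383 V.

[4.72699 V, 4.73830 V)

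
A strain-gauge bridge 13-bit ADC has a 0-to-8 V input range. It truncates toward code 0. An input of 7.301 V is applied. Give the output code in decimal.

code 7476

Full-scale span = 8 V; LSB = 8/2^13 = 0.977 mV.
(V_in − V_low)/LSB = (7.301 − 0) / 0.000976562 = 7476.224.
So the output code is 7476.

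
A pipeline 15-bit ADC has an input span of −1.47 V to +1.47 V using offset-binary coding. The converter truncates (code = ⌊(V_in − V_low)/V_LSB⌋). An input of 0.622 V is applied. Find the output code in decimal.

LSB = 2.94 V / 32768 = 89.72 µV.
Input sits at 23316.550 steps above V_low.
Floor → code 23316.

code 23316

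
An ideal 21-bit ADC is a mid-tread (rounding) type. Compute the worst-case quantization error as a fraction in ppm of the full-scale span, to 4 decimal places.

Rounding → worst-case error = ½ LSB = V_FS/2^22, so 1e+06/4194304 = 0.238419 ppm of full scale.

0.2384 ppm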